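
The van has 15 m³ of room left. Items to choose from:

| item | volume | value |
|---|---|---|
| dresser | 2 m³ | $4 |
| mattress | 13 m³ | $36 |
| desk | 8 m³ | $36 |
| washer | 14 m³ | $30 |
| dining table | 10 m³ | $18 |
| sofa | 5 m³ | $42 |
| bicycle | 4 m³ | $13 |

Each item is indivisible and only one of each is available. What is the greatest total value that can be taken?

Check high-value combinations within 15 m³:
- dresser+desk+sofa: volume 2+8+5=15, value 4+36+42=82
- desk+sofa: volume 8+5=13, value 36+42=78
- dining table+sofa: volume 10+5=15, value 18+42=60
Best: $82.

$82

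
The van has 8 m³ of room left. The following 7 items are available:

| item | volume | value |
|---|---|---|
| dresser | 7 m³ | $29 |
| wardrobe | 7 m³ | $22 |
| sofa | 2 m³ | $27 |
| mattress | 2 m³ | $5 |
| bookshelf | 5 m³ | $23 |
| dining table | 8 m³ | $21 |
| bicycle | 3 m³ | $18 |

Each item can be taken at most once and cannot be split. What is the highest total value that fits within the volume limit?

$50

Check high-value combinations within 8 m³:
- sofa+bookshelf: volume 2+5=7, value 27+23=50
- sofa+mattress+bicycle: volume 2+2+3=7, value 27+5+18=50
- sofa+bicycle: volume 2+3=5, value 27+18=45
- bookshelf+bicycle: volume 5+3=8, value 23+18=41
Best: $50.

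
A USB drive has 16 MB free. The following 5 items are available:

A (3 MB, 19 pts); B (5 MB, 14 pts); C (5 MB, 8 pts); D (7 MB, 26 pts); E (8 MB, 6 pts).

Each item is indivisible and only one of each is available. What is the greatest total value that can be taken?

59 pts

Check high-value combinations within 16 MB:
- A+B+D: size 3+5+7=15, value 19+14+26=59
- A+C+D: size 3+5+7=15, value 19+8+26=53
- A+D: size 3+7=10, value 19+26=45
Best: 59 pts.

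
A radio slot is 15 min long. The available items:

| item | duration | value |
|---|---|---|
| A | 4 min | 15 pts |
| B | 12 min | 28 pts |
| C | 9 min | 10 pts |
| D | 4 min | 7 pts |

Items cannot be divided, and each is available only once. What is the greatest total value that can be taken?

Check high-value combinations within 15 min:
- B: duration 12, value 28
- A+C: duration 4+9=13, value 15+10=25
- A+D: duration 4+4=8, value 15+7=22
- C+D: duration 9+4=13, value 10+7=17
Best: 28 pts.

28 pts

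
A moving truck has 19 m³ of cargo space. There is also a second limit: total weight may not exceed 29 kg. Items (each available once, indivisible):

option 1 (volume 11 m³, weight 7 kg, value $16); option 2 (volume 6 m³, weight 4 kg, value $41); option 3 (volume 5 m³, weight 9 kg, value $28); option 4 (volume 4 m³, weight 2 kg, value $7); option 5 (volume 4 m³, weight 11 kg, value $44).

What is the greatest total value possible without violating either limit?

Feasible sets respecting both limits:
- option 2+option 3+option 4+option 5: volume 19, weight 26, value 120
- option 2+option 3+option 5: volume 15, weight 24, value 113
- option 2+option 4+option 5: volume 14, weight 17, value 92
Best: $120.

$120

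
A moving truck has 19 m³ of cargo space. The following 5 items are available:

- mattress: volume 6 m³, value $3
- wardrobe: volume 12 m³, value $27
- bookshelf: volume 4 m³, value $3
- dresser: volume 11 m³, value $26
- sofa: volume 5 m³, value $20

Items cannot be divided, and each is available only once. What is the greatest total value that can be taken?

$47

Check high-value combinations within 19 m³:
- wardrobe+sofa: volume 12+5=17, value 27+20=47
- dresser+sofa: volume 11+5=16, value 26+20=46
- wardrobe+bookshelf: volume 12+4=16, value 27+3=30
Best: $47.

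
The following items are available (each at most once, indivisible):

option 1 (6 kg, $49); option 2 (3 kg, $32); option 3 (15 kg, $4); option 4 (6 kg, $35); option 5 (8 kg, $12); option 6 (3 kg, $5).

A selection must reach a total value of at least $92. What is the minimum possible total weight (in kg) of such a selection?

15

Subsets with value ≥ 92, sorted by total weight:
- option 1+option 2+option 4: weight 15, value 116
- option 1+option 2+option 5: weight 17, value 93
- option 1+option 2+option 4+option 6: weight 18, value 121
- option 1+option 2+option 5+option 6: weight 20, value 98
Minimum weight: 15 kg.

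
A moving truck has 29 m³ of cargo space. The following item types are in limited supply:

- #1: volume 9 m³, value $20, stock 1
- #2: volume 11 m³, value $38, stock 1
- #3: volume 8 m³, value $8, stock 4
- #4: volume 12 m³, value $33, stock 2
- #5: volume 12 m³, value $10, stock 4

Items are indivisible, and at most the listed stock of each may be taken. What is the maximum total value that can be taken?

Top feasible selections:
- 1×#2 + 1×#4: volume 23, value 71
- 2×#4: volume 24, value 66
- 1×#1 + 1×#2 + 1×#3: volume 28, value 66
Best: $71.

$71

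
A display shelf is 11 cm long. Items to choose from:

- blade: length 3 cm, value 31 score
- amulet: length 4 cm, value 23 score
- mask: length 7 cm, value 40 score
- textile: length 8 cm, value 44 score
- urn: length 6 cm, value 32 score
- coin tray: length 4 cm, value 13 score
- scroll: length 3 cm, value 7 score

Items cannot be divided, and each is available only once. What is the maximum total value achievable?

75 score

Check high-value combinations within 11 cm:
- blade+textile: length 3+8=11, value 31+44=75
- blade+mask: length 3+7=10, value 31+40=71
- blade+amulet+coin tray: length 3+4+4=11, value 31+23+13=67
Best: 75 score.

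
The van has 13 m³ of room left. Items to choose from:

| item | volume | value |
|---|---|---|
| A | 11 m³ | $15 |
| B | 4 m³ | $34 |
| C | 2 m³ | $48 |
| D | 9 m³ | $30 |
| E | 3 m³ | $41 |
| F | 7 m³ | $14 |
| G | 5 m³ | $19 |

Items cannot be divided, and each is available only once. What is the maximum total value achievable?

Check high-value combinations within 13 m³:
- B+C+E: volume 4+2+3=9, value 34+48+41=123
- C+E+G: volume 2+3+5=10, value 48+41+19=108
- C+E+F: volume 2+3+7=12, value 48+41+14=103
Best: $123.

$123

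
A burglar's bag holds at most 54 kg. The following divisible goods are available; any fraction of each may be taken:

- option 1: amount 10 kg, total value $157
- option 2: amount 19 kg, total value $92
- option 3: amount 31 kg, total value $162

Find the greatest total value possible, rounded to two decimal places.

Take in order of value per unit:
- option 1 (157/10 per unit): all 10 → value 157, running total 157.00
- option 3 (162/31 per unit): all 31 → value 162, running total 319.00
- option 2 (92/19 per unit): 13 of 19 → value 13×92/19 = 62.9474, running total 381.95
Total 381.95.

381.95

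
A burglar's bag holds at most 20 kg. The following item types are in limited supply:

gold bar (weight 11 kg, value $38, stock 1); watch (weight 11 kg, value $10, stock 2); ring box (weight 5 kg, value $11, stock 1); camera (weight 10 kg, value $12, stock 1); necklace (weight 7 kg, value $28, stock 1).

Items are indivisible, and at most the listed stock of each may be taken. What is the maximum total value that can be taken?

Top feasible selections:
- 1×gold bar + 1×necklace: weight 18, value 66
- 1×gold bar + 1×ring box: weight 16, value 49
Best: $66.

$66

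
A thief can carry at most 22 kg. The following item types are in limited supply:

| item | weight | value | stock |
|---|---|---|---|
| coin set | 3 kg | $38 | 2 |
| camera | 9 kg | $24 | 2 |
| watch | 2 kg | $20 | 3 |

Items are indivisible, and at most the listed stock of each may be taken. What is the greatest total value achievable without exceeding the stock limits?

$160

Top feasible selections:
- 2×coin set + 1×camera + 3×watch: weight 21, value 160
- 2×coin set + 1×camera + 2×watch: weight 19, value 140
- 2×coin set + 3×watch: weight 12, value 136
Best: $160.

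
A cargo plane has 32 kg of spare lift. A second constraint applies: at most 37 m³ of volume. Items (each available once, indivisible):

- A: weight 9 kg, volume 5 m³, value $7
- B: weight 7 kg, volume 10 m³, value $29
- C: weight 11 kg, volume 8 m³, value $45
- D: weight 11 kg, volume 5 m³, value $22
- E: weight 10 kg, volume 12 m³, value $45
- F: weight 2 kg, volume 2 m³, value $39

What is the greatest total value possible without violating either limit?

Feasible sets respecting both limits:
- B+C+E+F: weight 30, volume 32, value 158
- A+C+E+F: weight 32, volume 27, value 136
- B+C+D+F: weight 31, volume 25, value 135
- B+D+E+F: weight 30, volume 29, value 135
Best: $158.

$158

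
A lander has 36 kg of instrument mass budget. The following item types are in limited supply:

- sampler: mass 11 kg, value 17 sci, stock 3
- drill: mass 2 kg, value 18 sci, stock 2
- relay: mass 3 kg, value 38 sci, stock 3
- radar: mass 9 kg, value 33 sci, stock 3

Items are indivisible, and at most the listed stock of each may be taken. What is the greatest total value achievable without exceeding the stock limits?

Best selections within mass 36 and stock limits:
- 2×drill + 3×relay + 2×radar: mass 31, value 216
- 3×relay + 3×radar: mass 36, value 213
- 1×sampler + 2×drill + 3×relay + 1×radar: mass 33, value 200
Best: 216 sci.

216 sci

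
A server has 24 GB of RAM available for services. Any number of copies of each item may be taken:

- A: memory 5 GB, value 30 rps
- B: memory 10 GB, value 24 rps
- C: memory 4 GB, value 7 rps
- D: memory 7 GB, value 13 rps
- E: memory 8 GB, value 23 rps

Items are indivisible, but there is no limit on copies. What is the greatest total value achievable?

Best value-per-unit is A at 30/5; filling with it alone gives 4×30 = 120.
Optimal mix: 4×A + 1×C → memory 24, value 127.

127 rps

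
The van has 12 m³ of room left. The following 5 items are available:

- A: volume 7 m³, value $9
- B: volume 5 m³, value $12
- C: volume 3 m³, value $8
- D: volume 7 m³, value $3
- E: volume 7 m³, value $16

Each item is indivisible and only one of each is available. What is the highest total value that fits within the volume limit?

Check high-value combinations within 12 m³:
- B+E: volume 5+7=12, value 12+16=28
- C+E: volume 3+7=10, value 8+16=24
- A+B: volume 7+5=12, value 9+12=21
Best: $28.

$28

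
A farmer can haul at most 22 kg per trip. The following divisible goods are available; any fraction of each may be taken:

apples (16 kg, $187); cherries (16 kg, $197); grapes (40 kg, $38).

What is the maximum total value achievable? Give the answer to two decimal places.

Take in order of value per unit:
- cherries (197/16 per unit): all 16 → value 197, running total 197.00
- apples (187/16 per unit): 6 of 16 → value 6×187/16 = 70.1250, running total 267.13
Total 267.13.

267.13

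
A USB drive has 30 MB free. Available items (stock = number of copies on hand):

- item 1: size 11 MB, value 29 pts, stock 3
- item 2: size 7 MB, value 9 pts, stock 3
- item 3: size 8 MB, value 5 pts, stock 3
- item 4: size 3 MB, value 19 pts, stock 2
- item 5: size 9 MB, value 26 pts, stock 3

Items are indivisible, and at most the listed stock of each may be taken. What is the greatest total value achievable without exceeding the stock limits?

97 pts

Top feasible selections:
- 1×item 4 + 3×item 5: size 30, value 97
- 2×item 1 + 2×item 4: size 28, value 96
- 1×item 1 + 2×item 4 + 1×item 5: size 26, value 93
Best: 97 pts.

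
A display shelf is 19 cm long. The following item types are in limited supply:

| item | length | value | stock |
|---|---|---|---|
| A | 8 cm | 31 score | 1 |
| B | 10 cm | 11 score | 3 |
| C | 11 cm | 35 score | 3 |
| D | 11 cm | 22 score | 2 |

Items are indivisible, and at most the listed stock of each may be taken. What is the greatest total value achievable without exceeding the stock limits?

66 score

Top feasible selections:
- 1×A + 1×C: length 19, value 66
- 1×A + 1×D: length 19, value 53
Best: 66 score.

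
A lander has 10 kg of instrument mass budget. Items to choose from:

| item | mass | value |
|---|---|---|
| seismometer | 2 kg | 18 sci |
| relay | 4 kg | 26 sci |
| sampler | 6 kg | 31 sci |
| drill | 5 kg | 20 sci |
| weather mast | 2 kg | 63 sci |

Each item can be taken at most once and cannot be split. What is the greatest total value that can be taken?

Check high-value combinations within 10 kg:
- seismometer+sampler+weather mast: mass 2+6+2=10, value 18+31+63=112
- seismometer+relay+weather mast: mass 2+4+2=8, value 18+26+63=107
- seismometer+drill+weather mast: mass 2+5+2=9, value 18+20+63=101
Best: 112 sci.

112 sci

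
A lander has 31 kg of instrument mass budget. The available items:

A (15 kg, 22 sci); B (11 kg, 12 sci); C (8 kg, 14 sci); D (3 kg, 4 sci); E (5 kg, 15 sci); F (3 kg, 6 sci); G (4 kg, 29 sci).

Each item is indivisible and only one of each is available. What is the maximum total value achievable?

This is a 0/1 knapsack; check combinations near the capacity.
- A+D+E+F+G: mass 15+3+5+3+4=30, value 22+4+15+6+29=76
- B+C+E+F+G: mass 11+8+5+3+4=31, value 12+14+15+6+29=76
- B+C+D+E+G: mass 11+8+3+5+4=31, value 12+14+4+15+29=74
- A+E+F+G: mass 15+5+3+4=27, value 22+15+6+29=72
Best: 76 sci.

76 sci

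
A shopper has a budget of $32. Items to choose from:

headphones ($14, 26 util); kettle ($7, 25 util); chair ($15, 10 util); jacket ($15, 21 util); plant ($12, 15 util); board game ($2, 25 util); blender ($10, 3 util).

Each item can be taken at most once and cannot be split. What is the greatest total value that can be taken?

76 util

This is a 0/1 knapsack; check combinations near the capacity.
- headphones+kettle+board game: cost 14+7+2=23, value 26+25+25=76
- headphones+jacket+board game: cost 14+15+2=31, value 26+21+25=72
- kettle+jacket+board game: cost 7+15+2=24, value 25+21+25=71
- kettle+plant+board game+blender: cost 7+12+2+10=31, value 25+15+25+3=68
- headphones+plant+board game: cost 14+12+2=28, value 26+15+25=66
Best: 76 util.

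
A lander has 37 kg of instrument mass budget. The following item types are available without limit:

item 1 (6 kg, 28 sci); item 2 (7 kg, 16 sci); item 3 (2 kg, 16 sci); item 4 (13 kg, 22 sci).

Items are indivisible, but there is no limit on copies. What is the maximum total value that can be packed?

288 sci

Best value-per-unit is item 3 at 16/2, and filling with it alone uses mass 18×2=36. No mix of the others beats 18×16 = 288.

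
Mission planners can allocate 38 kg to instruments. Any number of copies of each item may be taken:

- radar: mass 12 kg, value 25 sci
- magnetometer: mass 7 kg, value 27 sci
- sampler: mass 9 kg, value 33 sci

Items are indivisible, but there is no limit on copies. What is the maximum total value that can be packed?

141 sci

Best value-per-unit is magnetometer at 27/7; filling with it alone gives 5×27 = 135.
Optimal mix: 4×magnetometer + 1×sampler → mass 37, value 141.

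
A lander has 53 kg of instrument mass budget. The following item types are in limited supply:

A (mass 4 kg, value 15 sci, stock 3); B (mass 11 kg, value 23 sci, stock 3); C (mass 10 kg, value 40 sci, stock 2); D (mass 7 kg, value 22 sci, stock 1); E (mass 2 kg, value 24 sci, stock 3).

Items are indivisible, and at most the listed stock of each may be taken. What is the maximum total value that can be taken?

Best selections within mass 53 and stock limits:
- 2×A + 1×B + 2×C + 1×D + 3×E: mass 52, value 227
- 3×A + 1×B + 2×C + 3×E: mass 49, value 220
Best: 227 sci.

227 sci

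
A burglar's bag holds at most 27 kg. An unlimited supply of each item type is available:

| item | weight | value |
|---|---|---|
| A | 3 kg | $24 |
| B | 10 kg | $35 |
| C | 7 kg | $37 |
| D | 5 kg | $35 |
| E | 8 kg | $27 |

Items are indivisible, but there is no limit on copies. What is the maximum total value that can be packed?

$216

Best value-per-unit is A at 24/3, and filling with it alone uses weight 9×3=27. No mix of the others beats 9×24 = 216.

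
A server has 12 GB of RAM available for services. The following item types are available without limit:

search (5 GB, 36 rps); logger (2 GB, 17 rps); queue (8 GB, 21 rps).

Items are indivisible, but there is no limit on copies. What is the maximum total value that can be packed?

102 rps

Best value-per-unit is logger at 17/2, and filling with it alone uses memory 6×2=12. No mix of the others beats 6×17 = 102.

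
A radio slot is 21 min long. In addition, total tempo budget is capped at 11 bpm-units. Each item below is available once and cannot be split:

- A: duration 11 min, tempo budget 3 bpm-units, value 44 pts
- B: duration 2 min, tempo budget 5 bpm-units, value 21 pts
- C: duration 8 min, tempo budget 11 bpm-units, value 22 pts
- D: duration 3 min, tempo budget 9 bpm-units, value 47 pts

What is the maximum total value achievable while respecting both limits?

65 pts

Feasible sets respecting both limits:
- A+B: duration 13, tempo budget 8, value 65
- D: duration 3, tempo budget 9, value 47
- A: duration 11, tempo budget 3, value 44
- C: duration 8, tempo budget 11, value 22
Best: 65 pts.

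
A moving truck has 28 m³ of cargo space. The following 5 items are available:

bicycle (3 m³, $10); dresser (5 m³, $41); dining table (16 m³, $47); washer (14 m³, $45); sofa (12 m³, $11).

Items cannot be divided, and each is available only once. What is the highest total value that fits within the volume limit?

$98

Check high-value combinations within 28 m³:
- bicycle+dresser+dining table: volume 3+5+16=24, value 10+41+47=98
- bicycle+dresser+washer: volume 3+5+14=22, value 10+41+45=96
- dresser+dining table: volume 5+16=21, value 41+47=88
- dresser+washer: volume 5+14=19, value 41+45=86
- bicycle+dresser+sofa: volume 3+5+12=20, value 10+41+11=62
Best: $98.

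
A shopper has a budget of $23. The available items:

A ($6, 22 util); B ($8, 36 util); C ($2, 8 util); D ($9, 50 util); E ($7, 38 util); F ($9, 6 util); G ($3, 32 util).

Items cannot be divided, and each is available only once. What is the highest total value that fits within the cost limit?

128 util

Check high-value combinations within $23:
- C+D+E+G: cost 2+9+7+3=21, value 8+50+38+32=128
- B+C+D+G: cost 8+2+9+3=22, value 36+8+50+32=126
- D+E+G: cost 9+7+3=19, value 50+38+32=120
Best: 128 util.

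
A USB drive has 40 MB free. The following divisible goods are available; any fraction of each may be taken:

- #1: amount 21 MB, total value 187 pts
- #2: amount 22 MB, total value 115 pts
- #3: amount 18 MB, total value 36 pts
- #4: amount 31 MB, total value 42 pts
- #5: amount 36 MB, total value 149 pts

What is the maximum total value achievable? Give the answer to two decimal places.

Take in order of value per unit:
- #1 (187/21 per unit): all 21 → value 187, running total 187.00
- #2 (115/22 per unit): 19 of 22 → value 19×115/22 = 99.3182, running total 286.32
Total 286.32.

286.32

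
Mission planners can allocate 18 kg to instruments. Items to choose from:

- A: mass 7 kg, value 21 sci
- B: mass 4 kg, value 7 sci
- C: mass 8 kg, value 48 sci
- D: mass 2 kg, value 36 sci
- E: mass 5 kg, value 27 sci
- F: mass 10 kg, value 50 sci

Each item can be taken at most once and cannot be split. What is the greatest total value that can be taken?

Check high-value combinations within 18 kg:
- D+E+F: mass 2+5+10=17, value 36+27+50=113
- C+D+E: mass 8+2+5=15, value 48+36+27=111
- A+C+D: mass 7+8+2=17, value 21+48+36=105
Best: 113 sci.

113 sci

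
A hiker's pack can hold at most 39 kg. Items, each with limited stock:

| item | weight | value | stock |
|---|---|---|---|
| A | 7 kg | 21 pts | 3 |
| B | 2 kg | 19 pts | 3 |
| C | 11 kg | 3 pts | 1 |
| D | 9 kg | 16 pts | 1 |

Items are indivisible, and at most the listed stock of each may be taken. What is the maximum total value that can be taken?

136 pts

Top feasible selections:
- 3×A + 3×B + 1×D: weight 36, value 136
- 3×A + 3×B + 1×C: weight 38, value 123
- 3×A + 3×B: weight 27, value 120
Best: 136 pts.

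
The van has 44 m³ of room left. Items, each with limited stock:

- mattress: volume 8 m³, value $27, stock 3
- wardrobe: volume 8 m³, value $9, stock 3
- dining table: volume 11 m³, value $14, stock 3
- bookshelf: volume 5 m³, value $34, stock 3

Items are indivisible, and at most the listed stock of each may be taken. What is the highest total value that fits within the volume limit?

$183

Best selections within volume 44 and stock limits:
- 3×mattress + 3×bookshelf: volume 39, value 183
- 2×mattress + 1×dining table + 3×bookshelf: volume 42, value 170
Best: $183.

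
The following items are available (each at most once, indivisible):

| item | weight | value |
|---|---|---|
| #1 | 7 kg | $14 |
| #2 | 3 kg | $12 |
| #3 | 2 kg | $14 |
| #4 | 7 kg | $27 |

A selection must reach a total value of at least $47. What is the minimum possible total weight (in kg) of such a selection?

12

Subsets with value ≥ 47, sorted by total weight:
- #2+#3+#4: weight 12, value 53
- #1+#3+#4: weight 16, value 55
- #1+#2+#4: weight 17, value 53
Minimum weight: 12 kg.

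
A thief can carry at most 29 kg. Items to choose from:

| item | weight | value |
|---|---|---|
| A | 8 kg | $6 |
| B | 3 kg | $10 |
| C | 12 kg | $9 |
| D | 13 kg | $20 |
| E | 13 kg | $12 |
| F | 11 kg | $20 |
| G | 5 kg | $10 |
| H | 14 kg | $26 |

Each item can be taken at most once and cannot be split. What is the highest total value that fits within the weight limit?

$56

Check high-value combinations within 29 kg:
- B+F+H: weight 3+11+14=28, value 10+20+26=56
- B+D+F: weight 3+13+11=27, value 10+20+20=50
- D+F+G: weight 13+11+5=29, value 20+20+10=50
Best: $56.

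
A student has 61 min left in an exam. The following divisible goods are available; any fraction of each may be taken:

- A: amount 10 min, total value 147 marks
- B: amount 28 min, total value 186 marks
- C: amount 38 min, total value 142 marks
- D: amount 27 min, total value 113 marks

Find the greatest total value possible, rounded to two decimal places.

429.26

Take in order of value per unit:
- A (147/10 per unit): all 10 → value 147, running total 147.00
- B (186/28 per unit): all 28 → value 186, running total 333.00
- D (113/27 per unit): 23 of 27 → value 23×113/27 = 96.2593, running total 429.26
Total 429.26.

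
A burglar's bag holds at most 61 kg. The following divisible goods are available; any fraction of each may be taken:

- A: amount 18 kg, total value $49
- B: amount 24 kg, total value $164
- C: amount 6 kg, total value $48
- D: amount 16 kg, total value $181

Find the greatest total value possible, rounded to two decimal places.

433.83

Take in order of value per unit:
- D (181/16 per unit): all 16 → value 181, running total 181.00
- C (48/6 per unit): all 6 → value 48, running total 229.00
- B (164/24 per unit): all 24 → value 164, running total 393.00
- A (49/18 per unit): 15 of 18 → value 15×49/18 = 40.8333, running total 433.83
Total 433.83.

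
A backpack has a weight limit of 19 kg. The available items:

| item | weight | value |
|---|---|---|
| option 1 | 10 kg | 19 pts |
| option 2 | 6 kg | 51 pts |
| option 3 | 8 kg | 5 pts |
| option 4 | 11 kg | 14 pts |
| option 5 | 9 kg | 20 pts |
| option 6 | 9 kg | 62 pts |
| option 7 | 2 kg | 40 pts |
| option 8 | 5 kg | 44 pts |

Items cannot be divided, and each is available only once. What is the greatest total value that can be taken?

153 pts

This is a 0/1 knapsack; check combinations near the capacity.
- option 2+option 6+option 7: weight 6+9+2=17, value 51+62+40=153
- option 6+option 7+option 8: weight 9+2+5=16, value 62+40+44=146
- option 2+option 7+option 8: weight 6+2+5=13, value 51+40+44=135
Best: 153 pts.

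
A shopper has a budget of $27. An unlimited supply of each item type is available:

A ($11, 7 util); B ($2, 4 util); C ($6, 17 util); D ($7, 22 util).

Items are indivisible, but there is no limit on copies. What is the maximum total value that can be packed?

Best value-per-unit is D at 22/7; filling with it alone gives 3×22 = 66.
Optimal mix: 1×C + 3×D → cost 27, value 83.

83 util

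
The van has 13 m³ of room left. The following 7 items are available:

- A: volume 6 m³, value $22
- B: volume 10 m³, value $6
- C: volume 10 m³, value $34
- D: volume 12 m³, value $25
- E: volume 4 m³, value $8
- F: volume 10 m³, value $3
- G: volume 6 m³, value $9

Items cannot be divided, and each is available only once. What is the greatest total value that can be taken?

Check high-value combinations within 13 m³:
- C: volume 10, value 34
- A+G: volume 6+6=12, value 22+9=31
- A+E: volume 6+4=10, value 22+8=30
- D: volume 12, value 25
- A: volume 6, value 22
Best: $34.

$34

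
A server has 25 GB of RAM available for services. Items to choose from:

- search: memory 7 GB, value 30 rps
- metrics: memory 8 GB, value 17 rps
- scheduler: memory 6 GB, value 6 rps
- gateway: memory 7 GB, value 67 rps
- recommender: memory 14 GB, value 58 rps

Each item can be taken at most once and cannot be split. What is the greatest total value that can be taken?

125 rps

Check high-value combinations within 25 GB:
- gateway+recommender: memory 7+14=21, value 67+58=125
- search+metrics+gateway: memory 7+8+7=22, value 30+17+67=114
- search+scheduler+gateway: memory 7+6+7=20, value 30+6+67=103
- search+gateway: memory 7+7=14, value 30+67=97
Best: 125 rps.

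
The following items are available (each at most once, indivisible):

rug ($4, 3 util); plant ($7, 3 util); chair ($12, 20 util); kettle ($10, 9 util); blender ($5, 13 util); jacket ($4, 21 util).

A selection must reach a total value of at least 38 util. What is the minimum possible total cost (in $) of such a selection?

Subsets with value ≥ 38, sorted by total cost:
- chair+jacket: cost 16, value 41
- kettle+blender+jacket: cost 19, value 43
- rug+chair+jacket: cost 20, value 44
- rug+plant+blender+jacket: cost 20, value 40
Minimum cost: 16 $.

16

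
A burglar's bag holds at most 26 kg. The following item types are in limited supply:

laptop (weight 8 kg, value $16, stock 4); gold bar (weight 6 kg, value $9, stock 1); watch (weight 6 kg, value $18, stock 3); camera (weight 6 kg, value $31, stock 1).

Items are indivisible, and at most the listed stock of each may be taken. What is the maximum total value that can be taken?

Best selections within weight 26 and stock limits:
- 3×watch + 1×camera: weight 24, value 85
- 1×laptop + 2×watch + 1×camera: weight 26, value 83
- 1×gold bar + 2×watch + 1×camera: weight 24, value 76
- 1×laptop + 1×gold bar + 1×watch + 1×camera: weight 26, value 74
Best: $85.

$85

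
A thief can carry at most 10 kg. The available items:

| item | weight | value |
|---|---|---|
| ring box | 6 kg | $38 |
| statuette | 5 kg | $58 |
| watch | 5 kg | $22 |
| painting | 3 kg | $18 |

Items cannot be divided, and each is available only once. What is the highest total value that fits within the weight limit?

This is a 0/1 knapsack; check combinations near the capacity.
- statuette+watch: weight 5+5=10, value 58+22=80
- statuette+painting: weight 5+3=8, value 58+18=76
- statuette: weight 5, value 58
- ring box+painting: weight 6+3=9, value 38+18=56
- watch+painting: weight 5+3=8, value 22+18=40
Best: $80.

$80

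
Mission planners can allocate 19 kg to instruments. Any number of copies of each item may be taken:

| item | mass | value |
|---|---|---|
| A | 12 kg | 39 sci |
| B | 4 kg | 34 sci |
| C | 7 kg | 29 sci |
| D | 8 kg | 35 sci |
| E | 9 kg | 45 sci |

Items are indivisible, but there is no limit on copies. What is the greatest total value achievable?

Best value-per-unit is B at 34/4, and filling with it alone uses mass 4×4=16. No mix of the others beats 4×34 = 136.

136 sci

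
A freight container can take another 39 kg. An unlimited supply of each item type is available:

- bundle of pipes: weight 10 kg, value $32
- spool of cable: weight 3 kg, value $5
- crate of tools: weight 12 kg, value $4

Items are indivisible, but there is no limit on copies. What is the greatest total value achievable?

$111

Best value-per-unit is bundle of pipes at 32/10; filling with it alone gives 3×32 = 96.
Optimal mix: 3×bundle of pipes + 3×spool of cable → weight 39, value 111.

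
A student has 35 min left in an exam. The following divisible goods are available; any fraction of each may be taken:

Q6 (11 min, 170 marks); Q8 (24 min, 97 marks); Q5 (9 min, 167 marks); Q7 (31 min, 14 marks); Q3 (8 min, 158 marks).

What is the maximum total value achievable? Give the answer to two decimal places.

Take in order of value per unit:
- Q3 (158/8 per unit): all 8 → value 158, running total 158.00
- Q5 (167/9 per unit): all 9 → value 167, running total 325.00
- Q6 (170/11 per unit): all 11 → value 170, running total 495.00
- Q8 (97/24 per unit): 7 of 24 → value 7×97/24 = 28.2917, running total 523.29
Total 523.29.

523.29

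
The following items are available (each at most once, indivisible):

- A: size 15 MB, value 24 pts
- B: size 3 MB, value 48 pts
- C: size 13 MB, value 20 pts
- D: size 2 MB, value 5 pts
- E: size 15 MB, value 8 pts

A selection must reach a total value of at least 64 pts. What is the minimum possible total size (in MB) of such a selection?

16

Subsets with value ≥ 64, sorted by total size:
- B+C: size 16, value 68
- B+C+D: size 18, value 73
- A+B: size 18, value 72
- A+B+D: size 20, value 77
Minimum size: 16 MB.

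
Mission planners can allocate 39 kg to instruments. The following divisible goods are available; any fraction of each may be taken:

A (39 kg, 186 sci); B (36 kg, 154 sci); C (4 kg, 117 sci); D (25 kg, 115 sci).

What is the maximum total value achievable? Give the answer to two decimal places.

Take in order of value per unit:
- C (117/4 per unit): all 4 → value 117, running total 117.00
- A (186/39 per unit): 35 of 39 → value 35×186/39 = 166.9231, running total 283.92
Total 283.92.

283.92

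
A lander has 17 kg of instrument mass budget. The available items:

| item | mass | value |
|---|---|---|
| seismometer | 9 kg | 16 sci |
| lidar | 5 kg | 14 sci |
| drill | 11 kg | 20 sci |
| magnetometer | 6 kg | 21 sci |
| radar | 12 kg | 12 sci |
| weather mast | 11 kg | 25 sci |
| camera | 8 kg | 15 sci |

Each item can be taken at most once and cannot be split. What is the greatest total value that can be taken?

46 sci

This is a 0/1 knapsack; check combinations near the capacity.
- magnetometer+weather mast: mass 6+11=17, value 21+25=46
- drill+magnetometer: mass 11+6=17, value 20+21=41
- lidar+weather mast: mass 5+11=16, value 14+25=39
- seismometer+magnetometer: mass 9+6=15, value 16+21=37
- magnetometer+camera: mass 6+8=14, value 21+15=36
Best: 46 sci.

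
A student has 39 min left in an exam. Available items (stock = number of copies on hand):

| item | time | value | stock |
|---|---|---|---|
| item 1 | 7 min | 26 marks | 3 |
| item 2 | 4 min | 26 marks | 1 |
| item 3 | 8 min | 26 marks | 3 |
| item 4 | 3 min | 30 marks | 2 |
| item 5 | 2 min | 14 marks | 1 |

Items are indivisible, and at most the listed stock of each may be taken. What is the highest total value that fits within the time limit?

190 marks

Top feasible selections:
- 3×item 1 + 1×item 2 + 1×item 3 + 2×item 4: time 39, value 190
- 3×item 1 + 1×item 2 + 2×item 4 + 1×item 5: time 33, value 178
Best: 190 marks.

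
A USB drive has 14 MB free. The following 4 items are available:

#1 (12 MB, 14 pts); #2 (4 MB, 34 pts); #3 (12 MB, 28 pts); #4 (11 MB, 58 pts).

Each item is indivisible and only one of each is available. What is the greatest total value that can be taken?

58 pts

Check high-value combinations within 14 MB:
- #4: size 11, value 58
- #2: size 4, value 34
- #3: size 12, value 28
- #1: size 12, value 14
Best: 58 pts.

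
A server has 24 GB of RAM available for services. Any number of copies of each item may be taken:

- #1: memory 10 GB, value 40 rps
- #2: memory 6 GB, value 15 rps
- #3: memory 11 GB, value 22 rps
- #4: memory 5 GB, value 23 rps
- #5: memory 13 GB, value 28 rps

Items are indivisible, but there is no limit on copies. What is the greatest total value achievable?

92 rps

Best value-per-unit is #4 at 23/5, and filling with it alone uses memory 4×5=20. No mix of the others beats 4×23 = 92.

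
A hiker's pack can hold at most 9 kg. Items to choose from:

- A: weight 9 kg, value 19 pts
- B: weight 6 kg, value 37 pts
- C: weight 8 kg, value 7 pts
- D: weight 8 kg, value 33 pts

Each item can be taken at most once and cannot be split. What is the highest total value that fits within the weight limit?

Check high-value combinations within 9 kg:
- B: weight 6, value 37
- D: weight 8, value 33
- A: weight 9, value 19
- C: weight 8, value 7
Best: 37 pts.

37 pts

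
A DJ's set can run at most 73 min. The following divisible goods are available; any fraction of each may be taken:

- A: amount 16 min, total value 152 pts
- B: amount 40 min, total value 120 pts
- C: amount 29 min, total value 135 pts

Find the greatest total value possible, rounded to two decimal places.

Take in order of value per unit:
- A (152/16 per unit): all 16 → value 152, running total 152.00
- C (135/29 per unit): all 29 → value 135, running total 287.00
- B (120/40 per unit): 28 of 40 → value 28×120/40 = 84.0000, running total 371.00
Total 371.00.

371.00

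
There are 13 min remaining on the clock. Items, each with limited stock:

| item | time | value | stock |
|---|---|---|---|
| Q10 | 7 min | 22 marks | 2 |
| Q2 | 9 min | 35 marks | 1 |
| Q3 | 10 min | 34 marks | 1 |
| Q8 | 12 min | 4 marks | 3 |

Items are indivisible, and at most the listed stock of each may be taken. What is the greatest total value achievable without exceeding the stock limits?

Top feasible selections:
- 1×Q2: time 9, value 35
- 1×Q3: time 10, value 34
- 1×Q10: time 7, value 22
- 1×Q8: time 12, value 4
Best: 35 marks.

35 marks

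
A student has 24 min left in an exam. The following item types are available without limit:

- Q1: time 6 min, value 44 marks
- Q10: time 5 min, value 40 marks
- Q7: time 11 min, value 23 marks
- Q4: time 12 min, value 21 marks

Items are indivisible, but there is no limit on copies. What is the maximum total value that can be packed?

176 marks

Best value-per-unit is Q10 at 40/5; filling with it alone gives 4×40 = 160.
Optimal mix: 4×Q1 → time 24, value 176.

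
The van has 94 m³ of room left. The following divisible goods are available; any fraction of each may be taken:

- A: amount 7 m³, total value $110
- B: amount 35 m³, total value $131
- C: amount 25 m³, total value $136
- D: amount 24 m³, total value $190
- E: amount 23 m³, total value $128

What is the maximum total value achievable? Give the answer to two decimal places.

620.14

Take in order of value per unit:
- A (110/7 per unit): all 7 → value 110, running total 110.00
- D (190/24 per unit): all 24 → value 190, running total 300.00
- E (128/23 per unit): all 23 → value 128, running total 428.00
- C (136/25 per unit): all 25 → value 136, running total 564.00
- B (131/35 per unit): 15 of 35 → value 15×131/35 = 56.1429, running total 620.14
Total 620.14.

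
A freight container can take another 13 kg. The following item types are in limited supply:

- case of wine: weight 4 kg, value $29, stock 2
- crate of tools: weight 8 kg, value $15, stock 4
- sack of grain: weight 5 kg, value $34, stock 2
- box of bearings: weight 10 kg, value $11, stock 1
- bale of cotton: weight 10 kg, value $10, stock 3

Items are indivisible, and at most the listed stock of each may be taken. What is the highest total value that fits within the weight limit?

Top feasible selections:
- 2×case of wine + 1×sack of grain: weight 13, value 92
- 2×sack of grain: weight 10, value 68
Best: $92.

$92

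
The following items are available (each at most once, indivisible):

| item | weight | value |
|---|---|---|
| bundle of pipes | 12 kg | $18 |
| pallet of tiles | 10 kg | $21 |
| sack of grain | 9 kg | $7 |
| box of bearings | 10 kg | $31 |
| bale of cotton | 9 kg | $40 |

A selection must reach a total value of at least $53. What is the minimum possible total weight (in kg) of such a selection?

Subsets with value ≥ 53, sorted by total weight:
- box of bearings+bale of cotton: weight 19, value 71
- pallet of tiles+bale of cotton: weight 19, value 61
- bundle of pipes+bale of cotton: weight 21, value 58
Minimum weight: 19 kg.

19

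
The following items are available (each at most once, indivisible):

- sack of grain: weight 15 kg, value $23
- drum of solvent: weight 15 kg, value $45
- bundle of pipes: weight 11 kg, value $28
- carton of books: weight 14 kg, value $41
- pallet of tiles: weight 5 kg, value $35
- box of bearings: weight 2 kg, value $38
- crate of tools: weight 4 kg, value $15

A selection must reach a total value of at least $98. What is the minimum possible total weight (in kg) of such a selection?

18

Subsets with value ≥ 98, sorted by total weight:
- bundle of pipes+pallet of tiles+box of bearings: weight 18, value 101
- carton of books+pallet of tiles+box of bearings: weight 21, value 114
- drum of solvent+box of bearings+crate of tools: weight 21, value 98
- drum of solvent+pallet of tiles+box of bearings: weight 22, value 118
Minimum weight: 18 kg.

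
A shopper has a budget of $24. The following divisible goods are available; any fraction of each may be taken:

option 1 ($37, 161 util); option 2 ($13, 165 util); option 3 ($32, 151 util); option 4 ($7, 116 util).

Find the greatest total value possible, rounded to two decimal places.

299.88

Take in order of value per unit:
- option 4 (116/7 per unit): all 7 → value 116, running total 116.00
- option 2 (165/13 per unit): all 13 → value 165, running total 281.00
- option 3 (151/32 per unit): 4 of 32 → value 4×151/32 = 18.8750, running total 299.88
Total 299.88.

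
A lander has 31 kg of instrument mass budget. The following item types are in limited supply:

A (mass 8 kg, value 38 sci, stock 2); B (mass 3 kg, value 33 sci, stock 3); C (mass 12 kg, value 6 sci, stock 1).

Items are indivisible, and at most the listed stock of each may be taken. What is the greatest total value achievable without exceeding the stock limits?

Top feasible selections:
- 2×A + 3×B: mass 25, value 175
- 1×A + 3×B + 1×C: mass 29, value 143
- 2×A + 2×B: mass 22, value 142
Best: 175 sci.

175 sci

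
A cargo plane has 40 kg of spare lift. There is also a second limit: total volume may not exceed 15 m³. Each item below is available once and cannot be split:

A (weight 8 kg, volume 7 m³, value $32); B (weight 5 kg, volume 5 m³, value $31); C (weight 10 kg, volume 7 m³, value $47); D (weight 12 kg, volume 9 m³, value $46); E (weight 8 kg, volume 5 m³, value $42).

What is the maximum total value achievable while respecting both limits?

Feasible sets respecting both limits:
- C+E: weight 18, volume 12, value 89
- D+E: weight 20, volume 14, value 88
- A+C: weight 18, volume 14, value 79
Best: $89.

$89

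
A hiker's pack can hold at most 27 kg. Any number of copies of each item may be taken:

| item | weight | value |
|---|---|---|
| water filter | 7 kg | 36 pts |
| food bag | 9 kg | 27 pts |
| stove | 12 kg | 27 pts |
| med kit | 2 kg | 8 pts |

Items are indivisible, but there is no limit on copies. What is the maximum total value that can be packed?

132 pts

Best value-per-unit is water filter at 36/7; filling with it alone gives 3×36 = 108.
Optimal mix: 3×water filter + 3×med kit → weight 27, value 132.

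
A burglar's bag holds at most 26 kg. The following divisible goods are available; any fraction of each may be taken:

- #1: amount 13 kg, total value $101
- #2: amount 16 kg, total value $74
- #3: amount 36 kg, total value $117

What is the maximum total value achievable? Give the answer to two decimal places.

Take in order of value per unit:
- #1 (101/13 per unit): all 13 → value 101, running total 101.00
- #2 (74/16 per unit): 13 of 16 → value 13×74/16 = 60.1250, running total 161.13
Total 161.13.

161.13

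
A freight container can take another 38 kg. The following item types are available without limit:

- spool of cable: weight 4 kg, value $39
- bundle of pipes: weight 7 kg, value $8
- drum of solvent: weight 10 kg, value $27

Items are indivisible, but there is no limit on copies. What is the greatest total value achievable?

$351

Best value-per-unit is spool of cable at 39/4, and filling with it alone uses weight 9×4=36. No mix of the others beats 9×39 = 351.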